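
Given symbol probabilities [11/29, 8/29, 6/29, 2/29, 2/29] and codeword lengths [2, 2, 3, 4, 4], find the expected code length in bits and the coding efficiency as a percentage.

Average length L = Σ p_i × l_i = 2.4828 bits
Entropy H = 2.0454 bits
Efficiency η = H/L × 100% = 82.39%


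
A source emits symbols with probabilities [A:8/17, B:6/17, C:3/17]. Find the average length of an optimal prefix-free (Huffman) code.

Huffman tree construction:
Combine smallest probabilities repeatedly
Resulting codes:
  A: 0 (length 1)
  B: 11 (length 2)
  C: 10 (length 2)
Average length = Σ p(s) × length(s) = 1.5294 bits


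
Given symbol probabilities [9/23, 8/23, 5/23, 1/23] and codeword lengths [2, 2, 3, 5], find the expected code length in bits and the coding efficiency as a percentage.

Average length L = Σ p_i × l_i = 2.3478 bits
Entropy H = 1.7349 bits
Efficiency η = H/L × 100% = 73.89%


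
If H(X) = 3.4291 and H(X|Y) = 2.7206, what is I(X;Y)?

I(X;Y) = H(X) - H(X|Y)
I(X;Y) = 3.4291 - 2.7206 = 0.7085 bits


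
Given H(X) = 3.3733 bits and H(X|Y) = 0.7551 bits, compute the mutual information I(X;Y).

I(X;Y) = H(X) - H(X|Y)
I(X;Y) = 3.3733 - 0.7551 = 2.6182 bits


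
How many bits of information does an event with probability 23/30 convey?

Information content I(x) = -log₂(p(x))
I = -log₂(23/30) = -log₂(0.7667)
I = 0.3833 bits


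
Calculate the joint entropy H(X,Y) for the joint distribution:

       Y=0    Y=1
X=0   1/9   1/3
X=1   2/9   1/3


H(X,Y) = -Σ p(x,y) log₂ p(x,y)
  p(0,0)=1/9: -0.1111 × log₂(0.1111) = 0.3522
  p(0,1)=1/3: -0.3333 × log₂(0.3333) = 0.5283
  p(1,0)=2/9: -0.2222 × log₂(0.2222) = 0.4822
  p(1,1)=1/3: -0.3333 × log₂(0.3333) = 0.5283
H(X,Y) = 1.8911 bits


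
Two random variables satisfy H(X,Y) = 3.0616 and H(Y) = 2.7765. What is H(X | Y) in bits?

Chain rule: H(X,Y) = H(X|Y) + H(Y)
H(X|Y) = H(X,Y) - H(Y) = 3.0616 - 2.7765 = 0.2851 bits


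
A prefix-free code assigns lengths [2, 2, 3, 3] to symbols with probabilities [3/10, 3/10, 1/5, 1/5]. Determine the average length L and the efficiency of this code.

Average length L = Σ p_i × l_i = 2.4000 bits
Entropy H = 1.9710 bits
Efficiency η = H/L × 100% = 82.12%


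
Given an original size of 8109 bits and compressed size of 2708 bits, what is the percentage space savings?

Space savings = (1 - Compressed/Original) × 100%
= (1 - 2708/8109) × 100%
= 66.61%


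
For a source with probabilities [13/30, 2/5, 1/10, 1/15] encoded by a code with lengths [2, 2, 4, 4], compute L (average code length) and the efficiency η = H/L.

Average length L = Σ p_i × l_i = 2.3333 bits
Entropy H = 1.6442 bits
Efficiency η = H/L × 100% = 70.47%


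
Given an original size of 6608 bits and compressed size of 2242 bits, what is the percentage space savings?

Space savings = (1 - Compressed/Original) × 100%
= (1 - 2242/6608) × 100%
= 66.07%


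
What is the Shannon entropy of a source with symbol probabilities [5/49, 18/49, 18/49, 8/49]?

H(X) = -Σ p(x) log₂ p(x)
  -5/49 × log₂(5/49) = 0.3360
  -18/49 × log₂(18/49) = 0.5307
  -18/49 × log₂(18/49) = 0.5307
  -8/49 × log₂(8/49) = 0.4269
H(X) = 1.8244 bits


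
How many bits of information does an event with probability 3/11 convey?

Information content I(x) = -log₂(p(x))
I = -log₂(3/11) = -log₂(0.2727)
I = 1.8745 bits


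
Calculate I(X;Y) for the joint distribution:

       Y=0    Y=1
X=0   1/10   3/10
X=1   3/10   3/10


H(X) = 0.9710, H(Y) = 0.9710, H(X,Y) = 1.8955
I(X;Y) = H(X) + H(Y) - H(X,Y) = 0.0464 bits


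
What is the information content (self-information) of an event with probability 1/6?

Information content I(x) = -log₂(p(x))
I = -log₂(1/6) = -log₂(0.1667)
I = 2.5850 bits


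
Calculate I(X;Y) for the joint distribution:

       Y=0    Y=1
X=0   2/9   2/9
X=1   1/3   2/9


H(X) = 0.9911, H(Y) = 0.9911, H(X,Y) = 1.9749
I(X;Y) = H(X) + H(Y) - H(X,Y) = 0.0072 bits


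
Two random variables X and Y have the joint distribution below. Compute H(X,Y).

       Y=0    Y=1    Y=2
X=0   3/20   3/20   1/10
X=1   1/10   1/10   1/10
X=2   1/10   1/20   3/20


H(X,Y) = -Σ p(x,y) log₂ p(x,y)
  p(0,0)=3/20: -0.1500 × log₂(0.1500) = 0.4105
  p(0,1)=3/20: -0.1500 × log₂(0.1500) = 0.4105
  p(0,2)=1/10: -0.1000 × log₂(0.1000) = 0.3322
  p(1,0)=1/10: -0.1000 × log₂(0.1000) = 0.3322
  p(1,1)=1/10: -0.1000 × log₂(0.1000) = 0.3322
  p(1,2)=1/10: -0.1000 × log₂(0.1000) = 0.3322
  p(2,0)=1/10: -0.1000 × log₂(0.1000) = 0.3322
  p(2,1)=1/20: -0.0500 × log₂(0.0500) = 0.2161
  p(2,2)=3/20: -0.1500 × log₂(0.1500) = 0.4105
H(X,Y) = 3.1087 bits


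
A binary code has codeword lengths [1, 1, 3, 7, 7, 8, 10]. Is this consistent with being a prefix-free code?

Kraft inequality: Σ 2^(-l_i) ≤ 1 for prefix-free code
Calculating: 2^(-1) + 2^(-1) + 2^(-3) + 2^(-7) + 2^(-7) + 2^(-8) + 2^(-10)
= 0.5 + 0.5 + 0.125 + 0.0078125 + 0.0078125 + 0.00390625 + 0.0009765625
= 1.1455
Since 1.1455 > 1, prefix-free code does not exist


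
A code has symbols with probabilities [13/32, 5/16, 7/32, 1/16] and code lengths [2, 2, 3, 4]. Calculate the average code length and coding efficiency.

Average length L = Σ p_i × l_i = 2.3438 bits
Entropy H = 1.7820 bits
Efficiency η = H/L × 100% = 76.03%


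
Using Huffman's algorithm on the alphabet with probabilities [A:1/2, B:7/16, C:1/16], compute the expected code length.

Huffman tree construction:
Combine smallest probabilities repeatedly
Resulting codes:
  A: 0 (length 1)
  B: 11 (length 2)
  C: 10 (length 2)
Average length = Σ p(s) × length(s) = 1.5000 bits


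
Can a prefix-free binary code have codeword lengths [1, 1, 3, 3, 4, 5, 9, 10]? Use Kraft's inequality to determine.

Kraft inequality: Σ 2^(-l_i) ≤ 1 for prefix-free code
Calculating: 2^(-1) + 2^(-1) + 2^(-3) + 2^(-3) + 2^(-4) + 2^(-5) + 2^(-9) + 2^(-10)
= 0.5 + 0.5 + 0.125 + 0.125 + 0.0625 + 0.03125 + 0.001953125 + 0.0009765625
= 1.3467
Since 1.3467 > 1, prefix-free code does not exist


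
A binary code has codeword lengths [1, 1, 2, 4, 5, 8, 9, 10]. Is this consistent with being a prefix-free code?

Kraft inequality: Σ 2^(-l_i) ≤ 1 for prefix-free code
Calculating: 2^(-1) + 2^(-1) + 2^(-2) + 2^(-4) + 2^(-5) + 2^(-8) + 2^(-9) + 2^(-10)
= 0.5 + 0.5 + 0.25 + 0.0625 + 0.03125 + 0.00390625 + 0.001953125 + 0.0009765625
= 1.3506
Since 1.3506 > 1, prefix-free code does not exist


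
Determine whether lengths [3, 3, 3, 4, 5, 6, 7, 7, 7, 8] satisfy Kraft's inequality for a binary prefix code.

Kraft inequality: Σ 2^(-l_i) ≤ 1 for prefix-free code
Calculating: 2^(-3) + 2^(-3) + 2^(-3) + 2^(-4) + 2^(-5) + 2^(-6) + 2^(-7) + 2^(-7) + 2^(-7) + 2^(-8)
= 0.125 + 0.125 + 0.125 + 0.0625 + 0.03125 + 0.015625 + 0.0078125 + 0.0078125 + 0.0078125 + 0.00390625
= 0.5117
Since 0.5117 ≤ 1, prefix-free code exists


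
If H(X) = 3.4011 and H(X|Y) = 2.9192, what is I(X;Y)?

I(X;Y) = H(X) - H(X|Y)
I(X;Y) = 3.4011 - 2.9192 = 0.4819 bits


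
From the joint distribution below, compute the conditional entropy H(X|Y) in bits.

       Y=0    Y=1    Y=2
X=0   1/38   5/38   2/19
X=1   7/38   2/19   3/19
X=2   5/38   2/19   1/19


H(X|Y) = Σ_y p(y) H(X|Y=y)
  p(Y=0) = 13/38, H(X|Y=0) = 1.2957
  p(Y=1) = 13/38, H(X|Y=1) = 1.5766
  p(Y=2) = 6/19, H(X|Y=2) = 1.4591
H(X|Y) = 0.3421×1.2957 + 0.3421×1.5766 + 0.3158×1.4591 = 1.4434 bits


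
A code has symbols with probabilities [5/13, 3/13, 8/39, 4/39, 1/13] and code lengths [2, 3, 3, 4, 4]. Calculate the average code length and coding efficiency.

Average length L = Σ p_i × l_i = 2.7949 bits
Entropy H = 2.1088 bits
Efficiency η = H/L × 100% = 75.45%


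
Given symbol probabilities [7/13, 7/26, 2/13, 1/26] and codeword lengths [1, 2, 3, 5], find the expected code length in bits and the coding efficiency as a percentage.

Average length L = Σ p_i × l_i = 1.7308 bits
Entropy H = 1.5868 bits
Efficiency η = H/L × 100% = 91.68%


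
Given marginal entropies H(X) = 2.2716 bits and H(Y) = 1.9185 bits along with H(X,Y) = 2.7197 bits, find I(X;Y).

I(X;Y) = H(X) + H(Y) - H(X,Y)
I(X;Y) = 2.2716 + 1.9185 - 2.7197 = 1.4704 bits


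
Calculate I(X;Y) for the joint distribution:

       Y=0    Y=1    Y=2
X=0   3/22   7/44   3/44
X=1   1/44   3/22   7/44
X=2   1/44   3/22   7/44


H(X) = 1.5820, H(Y) = 1.5004, H(X,Y) = 2.9540
I(X;Y) = H(X) + H(Y) - H(X,Y) = 0.1284 bits


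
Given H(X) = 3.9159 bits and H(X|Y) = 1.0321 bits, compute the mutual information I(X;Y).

I(X;Y) = H(X) - H(X|Y)
I(X;Y) = 3.9159 - 1.0321 = 2.8838 bits


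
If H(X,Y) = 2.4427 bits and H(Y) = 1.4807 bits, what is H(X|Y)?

Chain rule: H(X,Y) = H(X|Y) + H(Y)
H(X|Y) = H(X,Y) - H(Y) = 2.4427 - 1.4807 = 0.962 bits


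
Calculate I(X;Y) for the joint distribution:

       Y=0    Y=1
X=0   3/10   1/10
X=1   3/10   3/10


H(X) = 0.9710, H(Y) = 0.9710, H(X,Y) = 1.8955
I(X;Y) = H(X) + H(Y) - H(X,Y) = 0.0464 bits


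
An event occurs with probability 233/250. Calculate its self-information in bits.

Information content I(x) = -log₂(p(x))
I = -log₂(233/250) = -log₂(0.9320)
I = 0.1016 bits


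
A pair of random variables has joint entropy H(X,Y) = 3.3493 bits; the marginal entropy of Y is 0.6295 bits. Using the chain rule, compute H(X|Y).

Chain rule: H(X,Y) = H(X|Y) + H(Y)
H(X|Y) = H(X,Y) - H(Y) = 3.3493 - 0.6295 = 2.7198 bits


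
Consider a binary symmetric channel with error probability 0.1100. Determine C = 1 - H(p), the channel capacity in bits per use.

For BSC with error probability p:
C = 1 - H(p) where H(p) is binary entropy
H(0.1100) = -0.1100 × log₂(0.1100) - 0.8900 × log₂(0.8900)
H(p) = 0.4999
C = 1 - 0.4999 = 0.5001 bits/use


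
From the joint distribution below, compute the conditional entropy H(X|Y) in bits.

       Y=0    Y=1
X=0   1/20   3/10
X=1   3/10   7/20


H(X|Y) = Σ_y p(y) H(X|Y=y)
  p(Y=0) = 7/20, H(X|Y=0) = 0.5917
  p(Y=1) = 13/20, H(X|Y=1) = 0.9957
H(X|Y) = 0.3500×0.5917 + 0.6500×0.9957 = 0.8543 bits


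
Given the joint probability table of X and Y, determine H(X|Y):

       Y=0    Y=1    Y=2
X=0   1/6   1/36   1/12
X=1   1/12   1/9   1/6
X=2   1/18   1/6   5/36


H(X|Y) = Σ_y p(y) H(X|Y=y)
  p(Y=0) = 11/36, H(X|Y=0) = 1.4354
  p(Y=1) = 11/36, H(X|Y=1) = 1.3222
  p(Y=2) = 7/18, H(X|Y=2) = 1.5306
H(X|Y) = 0.3056×1.4354 + 0.3056×1.3222 + 0.3889×1.5306 = 1.4378 bits


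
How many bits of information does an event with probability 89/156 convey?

Information content I(x) = -log₂(p(x))
I = -log₂(89/156) = -log₂(0.5705)
I = 0.8097 bits


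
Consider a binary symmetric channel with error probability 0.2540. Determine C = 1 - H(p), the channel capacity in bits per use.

For BSC with error probability p:
C = 1 - H(p) where H(p) is binary entropy
H(0.2540) = -0.2540 × log₂(0.2540) - 0.7460 × log₂(0.7460)
H(p) = 0.8176
C = 1 - 0.8176 = 0.1824 bits/use


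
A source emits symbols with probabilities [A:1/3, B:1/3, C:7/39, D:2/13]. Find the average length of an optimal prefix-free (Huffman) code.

Huffman tree construction:
Combine smallest probabilities repeatedly
Resulting codes:
  A: 10 (length 2)
  B: 11 (length 2)
  C: 01 (length 2)
  D: 00 (length 2)
Average length = Σ p(s) × length(s) = 2.0000 bits


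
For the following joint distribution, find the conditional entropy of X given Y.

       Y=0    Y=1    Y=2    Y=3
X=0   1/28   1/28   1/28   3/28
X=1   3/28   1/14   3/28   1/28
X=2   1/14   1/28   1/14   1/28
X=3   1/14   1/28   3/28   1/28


H(X|Y) = Σ_y p(y) H(X|Y=y)
  p(Y=0) = 2/7, H(X|Y=0) = 1.9056
  p(Y=1) = 5/28, H(X|Y=1) = 1.9219
  p(Y=2) = 9/28, H(X|Y=2) = 1.8911
  p(Y=3) = 3/14, H(X|Y=3) = 1.7925
H(X|Y) = 0.2857×1.9056 + 0.1786×1.9219 + 0.3214×1.8911 + 0.2143×1.7925 = 1.8796 bits


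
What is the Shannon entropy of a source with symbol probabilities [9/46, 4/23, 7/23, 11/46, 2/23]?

H(X) = -Σ p(x) log₂ p(x)
  -9/46 × log₂(9/46) = 0.4605
  -4/23 × log₂(4/23) = 0.4389
  -7/23 × log₂(7/23) = 0.5223
  -11/46 × log₂(11/46) = 0.4936
  -2/23 × log₂(2/23) = 0.3064
H(X) = 2.2217 bits


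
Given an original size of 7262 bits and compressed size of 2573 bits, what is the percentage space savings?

Space savings = (1 - Compressed/Original) × 100%
= (1 - 2573/7262) × 100%
= 64.57%


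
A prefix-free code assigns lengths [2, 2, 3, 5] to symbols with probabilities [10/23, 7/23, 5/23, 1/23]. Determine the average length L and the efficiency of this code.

Average length L = Σ p_i × l_i = 2.3478 bits
Entropy H = 1.7201 bits
Efficiency η = H/L × 100% = 73.26%


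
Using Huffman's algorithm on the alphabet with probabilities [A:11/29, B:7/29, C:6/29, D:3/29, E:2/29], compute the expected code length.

Huffman tree construction:
Combine smallest probabilities repeatedly
Resulting codes:
  A: 11 (length 2)
  B: 10 (length 2)
  C: 01 (length 2)
  D: 001 (length 3)
  E: 000 (length 3)
Average length = Σ p(s) × length(s) = 2.1724 bits


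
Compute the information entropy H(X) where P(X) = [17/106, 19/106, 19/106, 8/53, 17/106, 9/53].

H(X) = -Σ p(x) log₂ p(x)
  -17/106 × log₂(17/106) = 0.4235
  -19/106 × log₂(19/106) = 0.4445
  -19/106 × log₂(19/106) = 0.4445
  -8/53 × log₂(8/53) = 0.4118
  -17/106 × log₂(17/106) = 0.4235
  -9/53 × log₂(9/53) = 0.4344
H(X) = 2.5821 bits


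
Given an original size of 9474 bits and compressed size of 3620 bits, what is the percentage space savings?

Space savings = (1 - Compressed/Original) × 100%
= (1 - 3620/9474) × 100%
= 61.79%


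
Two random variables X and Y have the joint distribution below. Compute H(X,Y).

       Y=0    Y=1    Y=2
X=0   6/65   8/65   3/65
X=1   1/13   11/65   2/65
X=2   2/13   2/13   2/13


H(X,Y) = -Σ p(x,y) log₂ p(x,y)
  p(0,0)=6/65: -0.0923 × log₂(0.0923) = 0.3173
  p(0,1)=8/65: -0.1231 × log₂(0.1231) = 0.3720
  p(0,2)=3/65: -0.0462 × log₂(0.0462) = 0.2048
  p(1,0)=1/13: -0.0769 × log₂(0.0769) = 0.2846
  p(1,1)=11/65: -0.1692 × log₂(0.1692) = 0.4337
  p(1,2)=2/65: -0.0308 × log₂(0.0308) = 0.1545
  p(2,0)=2/13: -0.1538 × log₂(0.1538) = 0.4155
  p(2,1)=2/13: -0.1538 × log₂(0.1538) = 0.4155
  p(2,2)=2/13: -0.1538 × log₂(0.1538) = 0.4155
H(X,Y) = 3.0134 bits


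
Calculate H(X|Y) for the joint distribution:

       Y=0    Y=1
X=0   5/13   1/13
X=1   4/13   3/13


H(X|Y) = Σ_y p(y) H(X|Y=y)
  p(Y=0) = 9/13, H(X|Y=0) = 0.9911
  p(Y=1) = 4/13, H(X|Y=1) = 0.8113
H(X|Y) = 0.6923×0.9911 + 0.3077×0.8113 = 0.9358 bits


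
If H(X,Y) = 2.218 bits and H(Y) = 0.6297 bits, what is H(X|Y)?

Chain rule: H(X,Y) = H(X|Y) + H(Y)
H(X|Y) = H(X,Y) - H(Y) = 2.218 - 0.6297 = 1.5883 bits


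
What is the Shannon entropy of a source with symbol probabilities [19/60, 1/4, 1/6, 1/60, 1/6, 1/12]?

H(X) = -Σ p(x) log₂ p(x)
  -19/60 × log₂(19/60) = 0.5253
  -1/4 × log₂(1/4) = 0.5000
  -1/6 × log₂(1/6) = 0.4308
  -1/60 × log₂(1/60) = 0.0984
  -1/6 × log₂(1/6) = 0.4308
  -1/12 × log₂(1/12) = 0.2987
H(X) = 2.2842 bits


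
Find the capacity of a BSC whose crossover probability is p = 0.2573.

For BSC with error probability p:
C = 1 - H(p) where H(p) is binary entropy
H(0.2573) = -0.2573 × log₂(0.2573) - 0.7427 × log₂(0.7427)
H(p) = 0.8226
C = 1 - 0.8226 = 0.1774 bits/use


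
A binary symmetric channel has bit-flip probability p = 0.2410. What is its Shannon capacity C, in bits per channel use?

For BSC with error probability p:
C = 1 - H(p) where H(p) is binary entropy
H(0.2410) = -0.2410 × log₂(0.2410) - 0.7590 × log₂(0.7590)
H(p) = 0.7967
C = 1 - 0.7967 = 0.2033 bits/use


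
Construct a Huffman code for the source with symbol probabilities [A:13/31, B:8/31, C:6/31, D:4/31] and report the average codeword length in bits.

Huffman tree construction:
Combine smallest probabilities repeatedly
Resulting codes:
  A: 0 (length 1)
  B: 10 (length 2)
  C: 111 (length 3)
  D: 110 (length 3)
Average length = Σ p(s) × length(s) = 1.9032 bits


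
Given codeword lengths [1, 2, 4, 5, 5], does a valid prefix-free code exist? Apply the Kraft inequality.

Kraft inequality: Σ 2^(-l_i) ≤ 1 for prefix-free code
Calculating: 2^(-1) + 2^(-2) + 2^(-4) + 2^(-5) + 2^(-5)
= 0.5 + 0.25 + 0.0625 + 0.03125 + 0.03125
= 0.8750
Since 0.8750 ≤ 1, prefix-free code exists


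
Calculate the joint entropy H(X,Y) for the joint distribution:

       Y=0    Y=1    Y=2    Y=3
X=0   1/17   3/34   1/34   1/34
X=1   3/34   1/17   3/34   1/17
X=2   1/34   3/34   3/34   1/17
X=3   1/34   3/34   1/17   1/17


H(X,Y) = -Σ p(x,y) log₂ p(x,y)
  p(0,0)=1/17: -0.0588 × log₂(0.0588) = 0.2404
  p(0,1)=3/34: -0.0882 × log₂(0.0882) = 0.3090
  p(0,2)=1/34: -0.0294 × log₂(0.0294) = 0.1496
  p(0,3)=1/34: -0.0294 × log₂(0.0294) = 0.1496
  p(1,0)=3/34: -0.0882 × log₂(0.0882) = 0.3090
  p(1,1)=1/17: -0.0588 × log₂(0.0588) = 0.2404
  p(1,2)=3/34: -0.0882 × log₂(0.0882) = 0.3090
  p(1,3)=1/17: -0.0588 × log₂(0.0588) = 0.2404
  p(2,0)=1/34: -0.0294 × log₂(0.0294) = 0.1496
  p(2,1)=3/34: -0.0882 × log₂(0.0882) = 0.3090
  p(2,2)=3/34: -0.0882 × log₂(0.0882) = 0.3090
  p(2,3)=1/17: -0.0588 × log₂(0.0588) = 0.2404
  p(3,0)=1/34: -0.0294 × log₂(0.0294) = 0.1496
  p(3,1)=3/34: -0.0882 × log₂(0.0882) = 0.3090
  p(3,2)=1/17: -0.0588 × log₂(0.0588) = 0.2404
  p(3,3)=1/17: -0.0588 × log₂(0.0588) = 0.2404
H(X,Y) = 3.8954 bits


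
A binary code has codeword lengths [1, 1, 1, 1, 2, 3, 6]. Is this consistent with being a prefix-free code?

Kraft inequality: Σ 2^(-l_i) ≤ 1 for prefix-free code
Calculating: 2^(-1) + 2^(-1) + 2^(-1) + 2^(-1) + 2^(-2) + 2^(-3) + 2^(-6)
= 0.5 + 0.5 + 0.5 + 0.5 + 0.25 + 0.125 + 0.015625
= 2.3906
Since 2.3906 > 1, prefix-free code does not exist


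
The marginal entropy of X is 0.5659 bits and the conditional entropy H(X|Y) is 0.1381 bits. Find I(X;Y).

I(X;Y) = H(X) - H(X|Y)
I(X;Y) = 0.5659 - 0.1381 = 0.4278 bits


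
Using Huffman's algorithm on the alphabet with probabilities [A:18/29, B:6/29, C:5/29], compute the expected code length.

Huffman tree construction:
Combine smallest probabilities repeatedly
Resulting codes:
  A: 1 (length 1)
  B: 01 (length 2)
  C: 00 (length 2)
Average length = Σ p(s) × length(s) = 1.3793 bits


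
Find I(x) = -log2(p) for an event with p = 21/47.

Information content I(x) = -log₂(p(x))
I = -log₂(21/47) = -log₂(0.4468)
I = 1.1623 bits


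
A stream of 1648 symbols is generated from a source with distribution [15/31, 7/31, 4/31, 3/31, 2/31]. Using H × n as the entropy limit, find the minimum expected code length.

Entropy H = 1.9539 bits/symbol
Minimum bits = H × n = 1.9539 × 1648
= 3220.00 bits


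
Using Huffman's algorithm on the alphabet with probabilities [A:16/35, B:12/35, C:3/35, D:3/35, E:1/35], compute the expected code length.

Huffman tree construction:
Combine smallest probabilities repeatedly
Resulting codes:
  A: 0 (length 1)
  B: 11 (length 2)
  C: 1011 (length 4)
  D: 100 (length 3)
  E: 1010 (length 4)
Average length = Σ p(s) × length(s) = 1.8571 bits


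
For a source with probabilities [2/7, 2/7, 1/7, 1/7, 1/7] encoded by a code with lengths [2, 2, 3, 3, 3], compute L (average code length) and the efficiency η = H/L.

Average length L = Σ p_i × l_i = 2.4286 bits
Entropy H = 2.2359 bits
Efficiency η = H/L × 100% = 92.07%


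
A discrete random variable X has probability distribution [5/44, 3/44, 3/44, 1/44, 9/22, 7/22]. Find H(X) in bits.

H(X) = -Σ p(x) log₂ p(x)
  -5/44 × log₂(5/44) = 0.3565
  -3/44 × log₂(3/44) = 0.2642
  -3/44 × log₂(3/44) = 0.2642
  -1/44 × log₂(1/44) = 0.1241
  -9/22 × log₂(9/22) = 0.5275
  -7/22 × log₂(7/22) = 0.5257
H(X) = 2.0621 bits


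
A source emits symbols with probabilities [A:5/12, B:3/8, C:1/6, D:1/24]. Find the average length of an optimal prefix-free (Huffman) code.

Huffman tree construction:
Combine smallest probabilities repeatedly
Resulting codes:
  A: 0 (length 1)
  B: 11 (length 2)
  C: 101 (length 3)
  D: 100 (length 3)
Average length = Σ p(s) × length(s) = 1.7917 bits


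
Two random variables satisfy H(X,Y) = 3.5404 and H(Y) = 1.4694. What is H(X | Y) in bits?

Chain rule: H(X,Y) = H(X|Y) + H(Y)
H(X|Y) = H(X,Y) - H(Y) = 3.5404 - 1.4694 = 2.071 bits


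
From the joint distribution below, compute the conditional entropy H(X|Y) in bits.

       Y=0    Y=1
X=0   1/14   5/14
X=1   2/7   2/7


H(X|Y) = Σ_y p(y) H(X|Y=y)
  p(Y=0) = 5/14, H(X|Y=0) = 0.7219
  p(Y=1) = 9/14, H(X|Y=1) = 0.9911
H(X|Y) = 0.3571×0.7219 + 0.6429×0.9911 = 0.8950 bits


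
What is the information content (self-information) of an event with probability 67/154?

Information content I(x) = -log₂(p(x))
I = -log₂(67/154) = -log₂(0.4351)
I = 1.2007 bits


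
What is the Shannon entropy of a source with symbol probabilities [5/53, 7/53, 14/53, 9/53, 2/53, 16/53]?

H(X) = -Σ p(x) log₂ p(x)
  -5/53 × log₂(5/53) = 0.3213
  -7/53 × log₂(7/53) = 0.3857
  -14/53 × log₂(14/53) = 0.5073
  -9/53 × log₂(9/53) = 0.4344
  -2/53 × log₂(2/53) = 0.1784
  -16/53 × log₂(16/53) = 0.5216
H(X) = 2.3488 bits


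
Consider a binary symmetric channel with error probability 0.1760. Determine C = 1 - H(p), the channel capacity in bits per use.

For BSC with error probability p:
C = 1 - H(p) where H(p) is binary entropy
H(0.1760) = -0.1760 × log₂(0.1760) - 0.8240 × log₂(0.8240)
H(p) = 0.6712
C = 1 - 0.6712 = 0.3288 bits/use


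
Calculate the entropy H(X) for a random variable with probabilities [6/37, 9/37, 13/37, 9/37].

H(X) = -Σ p(x) log₂ p(x)
  -6/37 × log₂(6/37) = 0.4256
  -9/37 × log₂(9/37) = 0.4961
  -13/37 × log₂(13/37) = 0.5302
  -9/37 × log₂(9/37) = 0.4961
H(X) = 1.9480 bits


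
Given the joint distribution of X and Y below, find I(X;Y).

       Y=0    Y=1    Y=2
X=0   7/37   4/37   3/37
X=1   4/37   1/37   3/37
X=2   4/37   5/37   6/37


H(X) = 1.5363, H(Y) = 1.5651, H(X,Y) = 3.0397
I(X;Y) = H(X) + H(Y) - H(X,Y) = 0.0617 bits


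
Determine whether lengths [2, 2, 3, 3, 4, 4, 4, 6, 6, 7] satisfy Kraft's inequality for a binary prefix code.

Kraft inequality: Σ 2^(-l_i) ≤ 1 for prefix-free code
Calculating: 2^(-2) + 2^(-2) + 2^(-3) + 2^(-3) + 2^(-4) + 2^(-4) + 2^(-4) + 2^(-6) + 2^(-6) + 2^(-7)
= 0.25 + 0.25 + 0.125 + 0.125 + 0.0625 + 0.0625 + 0.0625 + 0.015625 + 0.015625 + 0.0078125
= 0.9766
Since 0.9766 ≤ 1, prefix-free code exists


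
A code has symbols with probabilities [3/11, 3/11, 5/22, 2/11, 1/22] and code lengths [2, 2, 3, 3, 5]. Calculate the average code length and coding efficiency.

Average length L = Σ p_i × l_i = 2.5455 bits
Entropy H = 2.1581 bits
Efficiency η = H/L × 100% = 84.78%


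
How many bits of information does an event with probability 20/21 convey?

Information content I(x) = -log₂(p(x))
I = -log₂(20/21) = -log₂(0.9524)
I = 0.0704 bits


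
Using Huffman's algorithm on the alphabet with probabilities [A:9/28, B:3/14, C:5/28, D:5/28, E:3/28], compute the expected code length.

Huffman tree construction:
Combine smallest probabilities repeatedly
Resulting codes:
  A: 11 (length 2)
  B: 01 (length 2)
  C: 101 (length 3)
  D: 00 (length 2)
  E: 100 (length 3)
Average length = Σ p(s) × length(s) = 2.2857 bits


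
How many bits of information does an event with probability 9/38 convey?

Information content I(x) = -log₂(p(x))
I = -log₂(9/38) = -log₂(0.2368)
I = 2.0780 bits


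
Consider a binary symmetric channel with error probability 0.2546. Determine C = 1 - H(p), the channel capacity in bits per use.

For BSC with error probability p:
C = 1 - H(p) where H(p) is binary entropy
H(0.2546) = -0.2546 × log₂(0.2546) - 0.7454 × log₂(0.7454)
H(p) = 0.8185
C = 1 - 0.8185 = 0.1815 bits/use


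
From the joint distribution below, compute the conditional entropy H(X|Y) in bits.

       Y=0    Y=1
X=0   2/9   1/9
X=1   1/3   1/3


H(X|Y) = Σ_y p(y) H(X|Y=y)
  p(Y=0) = 5/9, H(X|Y=0) = 0.9710
  p(Y=1) = 4/9, H(X|Y=1) = 0.8113
H(X|Y) = 0.5556×0.9710 + 0.4444×0.8113 = 0.9000 bits


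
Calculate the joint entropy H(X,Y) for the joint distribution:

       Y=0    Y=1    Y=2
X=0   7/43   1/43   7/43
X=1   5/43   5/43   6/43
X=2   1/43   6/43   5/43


H(X,Y) = -Σ p(x,y) log₂ p(x,y)
  p(0,0)=7/43: -0.1628 × log₂(0.1628) = 0.4263
  p(0,1)=1/43: -0.0233 × log₂(0.0233) = 0.1262
  p(0,2)=7/43: -0.1628 × log₂(0.1628) = 0.4263
  p(1,0)=5/43: -0.1163 × log₂(0.1163) = 0.3610
  p(1,1)=5/43: -0.1163 × log₂(0.1163) = 0.3610
  p(1,2)=6/43: -0.1395 × log₂(0.1395) = 0.3965
  p(2,0)=1/43: -0.0233 × log₂(0.0233) = 0.1262
  p(2,1)=6/43: -0.1395 × log₂(0.1395) = 0.3965
  p(2,2)=5/43: -0.1163 × log₂(0.1163) = 0.3610
H(X,Y) = 2.9809 bits


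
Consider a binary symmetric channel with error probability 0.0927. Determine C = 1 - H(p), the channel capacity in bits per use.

For BSC with error probability p:
C = 1 - H(p) where H(p) is binary entropy
H(0.0927) = -0.0927 × log₂(0.0927) - 0.9073 × log₂(0.9073)
H(p) = 0.4454
C = 1 - 0.4454 = 0.5546 bits/use


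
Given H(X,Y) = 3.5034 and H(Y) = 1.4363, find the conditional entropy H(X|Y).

Chain rule: H(X,Y) = H(X|Y) + H(Y)
H(X|Y) = H(X,Y) - H(Y) = 3.5034 - 1.4363 = 2.0671 bits


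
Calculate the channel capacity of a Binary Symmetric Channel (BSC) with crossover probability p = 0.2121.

For BSC with error probability p:
C = 1 - H(p) where H(p) is binary entropy
H(0.2121) = -0.2121 × log₂(0.2121) - 0.7879 × log₂(0.7879)
H(p) = 0.7455
C = 1 - 0.7455 = 0.2545 bits/use


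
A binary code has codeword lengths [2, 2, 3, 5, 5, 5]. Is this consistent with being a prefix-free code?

Kraft inequality: Σ 2^(-l_i) ≤ 1 for prefix-free code
Calculating: 2^(-2) + 2^(-2) + 2^(-3) + 2^(-5) + 2^(-5) + 2^(-5)
= 0.25 + 0.25 + 0.125 + 0.03125 + 0.03125 + 0.03125
= 0.7188
Since 0.7188 ≤ 1, prefix-free code exists


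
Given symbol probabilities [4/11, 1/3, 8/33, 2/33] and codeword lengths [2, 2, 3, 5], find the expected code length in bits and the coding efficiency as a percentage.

Average length L = Σ p_i × l_i = 2.4242 bits
Entropy H = 1.7997 bits
Efficiency η = H/L × 100% = 74.24%


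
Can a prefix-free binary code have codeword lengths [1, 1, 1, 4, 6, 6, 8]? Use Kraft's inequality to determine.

Kraft inequality: Σ 2^(-l_i) ≤ 1 for prefix-free code
Calculating: 2^(-1) + 2^(-1) + 2^(-1) + 2^(-4) + 2^(-6) + 2^(-6) + 2^(-8)
= 0.5 + 0.5 + 0.5 + 0.0625 + 0.015625 + 0.015625 + 0.00390625
= 1.5977
Since 1.5977 > 1, prefix-free code does not exist


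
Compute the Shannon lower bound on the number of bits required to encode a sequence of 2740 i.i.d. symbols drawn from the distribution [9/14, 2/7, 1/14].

Entropy H = 1.1981 bits/symbol
Minimum bits = H × n = 1.1981 × 2740
= 3282.84 bits


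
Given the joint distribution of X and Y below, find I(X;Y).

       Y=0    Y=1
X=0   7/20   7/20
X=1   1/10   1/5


H(X) = 0.8813, H(Y) = 0.9928, H(X,Y) = 1.8568
I(X;Y) = H(X) + H(Y) - H(X,Y) = 0.0173 bits


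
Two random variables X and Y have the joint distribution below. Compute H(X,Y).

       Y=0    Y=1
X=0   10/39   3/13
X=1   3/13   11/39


H(X,Y) = -Σ p(x,y) log₂ p(x,y)
  p(0,0)=10/39: -0.2564 × log₂(0.2564) = 0.5035
  p(0,1)=3/13: -0.2308 × log₂(0.2308) = 0.4882
  p(1,0)=3/13: -0.2308 × log₂(0.2308) = 0.4882
  p(1,1)=11/39: -0.2821 × log₂(0.2821) = 0.5150
H(X,Y) = 1.9948 bits


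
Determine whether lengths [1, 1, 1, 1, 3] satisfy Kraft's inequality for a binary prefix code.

Kraft inequality: Σ 2^(-l_i) ≤ 1 for prefix-free code
Calculating: 2^(-1) + 2^(-1) + 2^(-1) + 2^(-1) + 2^(-3)
= 0.5 + 0.5 + 0.5 + 0.5 + 0.125
= 2.1250
Since 2.1250 > 1, prefix-free code does not exist


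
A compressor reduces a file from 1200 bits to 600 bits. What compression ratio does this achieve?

Compression ratio = Original / Compressed
= 1200 / 600 = 2.00:1


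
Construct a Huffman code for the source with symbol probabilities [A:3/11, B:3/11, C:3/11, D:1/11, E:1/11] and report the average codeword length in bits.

Huffman tree construction:
Combine smallest probabilities repeatedly
Resulting codes:
  A: 01 (length 2)
  B: 10 (length 2)
  C: 11 (length 2)
  D: 000 (length 3)
  E: 001 (length 3)
Average length = Σ p(s) × length(s) = 2.1818 bits


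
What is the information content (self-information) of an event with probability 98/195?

Information content I(x) = -log₂(p(x))
I = -log₂(98/195) = -log₂(0.5026)
I = 0.9926 bits


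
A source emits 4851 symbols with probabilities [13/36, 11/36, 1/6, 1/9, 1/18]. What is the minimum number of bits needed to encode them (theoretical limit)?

Entropy H = 2.0680 bits/symbol
Minimum bits = H × n = 2.0680 × 4851
= 10031.88 bits


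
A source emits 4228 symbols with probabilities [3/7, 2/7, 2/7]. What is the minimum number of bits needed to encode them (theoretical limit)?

Entropy H = 1.5567 bits/symbol
Minimum bits = H × n = 1.5567 × 4228
= 6581.54 bits


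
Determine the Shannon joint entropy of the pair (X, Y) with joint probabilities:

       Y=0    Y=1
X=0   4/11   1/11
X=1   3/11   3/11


H(X,Y) = -Σ p(x,y) log₂ p(x,y)
  p(0,0)=4/11: -0.3636 × log₂(0.3636) = 0.5307
  p(0,1)=1/11: -0.0909 × log₂(0.0909) = 0.3145
  p(1,0)=3/11: -0.2727 × log₂(0.2727) = 0.5112
  p(1,1)=3/11: -0.2727 × log₂(0.2727) = 0.5112
H(X,Y) = 1.8676 bits


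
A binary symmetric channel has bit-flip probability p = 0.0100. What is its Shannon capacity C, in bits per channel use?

For BSC with error probability p:
C = 1 - H(p) where H(p) is binary entropy
H(0.0100) = -0.0100 × log₂(0.0100) - 0.9900 × log₂(0.9900)
H(p) = 0.0808
C = 1 - 0.0808 = 0.9192 bits/use


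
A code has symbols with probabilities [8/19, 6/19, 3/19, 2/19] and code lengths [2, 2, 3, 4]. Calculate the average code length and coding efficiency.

Average length L = Σ p_i × l_i = 2.3684 bits
Entropy H = 1.8129 bits
Efficiency η = H/L × 100% = 76.55%


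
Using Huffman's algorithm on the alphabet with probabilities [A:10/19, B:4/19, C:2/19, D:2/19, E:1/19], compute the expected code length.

Huffman tree construction:
Combine smallest probabilities repeatedly
Resulting codes:
  A: 1 (length 1)
  B: 00 (length 2)
  C: 0111 (length 4)
  D: 010 (length 3)
  E: 0110 (length 4)
Average length = Σ p(s) × length(s) = 1.8947 bits


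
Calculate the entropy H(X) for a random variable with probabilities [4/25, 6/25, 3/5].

H(X) = -Σ p(x) log₂ p(x)
  -4/25 × log₂(4/25) = 0.4230
  -6/25 × log₂(6/25) = 0.4941
  -3/5 × log₂(3/5) = 0.4422
H(X) = 1.3593 bits


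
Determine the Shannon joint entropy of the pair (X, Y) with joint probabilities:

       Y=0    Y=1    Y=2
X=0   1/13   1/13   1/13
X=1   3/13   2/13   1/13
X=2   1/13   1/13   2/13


H(X,Y) = -Σ p(x,y) log₂ p(x,y)
  p(0,0)=1/13: -0.0769 × log₂(0.0769) = 0.2846
  p(0,1)=1/13: -0.0769 × log₂(0.0769) = 0.2846
  p(0,2)=1/13: -0.0769 × log₂(0.0769) = 0.2846
  p(1,0)=3/13: -0.2308 × log₂(0.2308) = 0.4882
  p(1,1)=2/13: -0.1538 × log₂(0.1538) = 0.4155
  p(1,2)=1/13: -0.0769 × log₂(0.0769) = 0.2846
  p(2,0)=1/13: -0.0769 × log₂(0.0769) = 0.2846
  p(2,1)=1/13: -0.0769 × log₂(0.0769) = 0.2846
  p(2,2)=2/13: -0.1538 × log₂(0.1538) = 0.4155
H(X,Y) = 3.0270 bits


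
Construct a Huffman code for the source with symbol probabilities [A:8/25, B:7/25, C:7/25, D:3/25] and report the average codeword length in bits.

Huffman tree construction:
Combine smallest probabilities repeatedly
Resulting codes:
  A: 11 (length 2)
  B: 01 (length 2)
  C: 10 (length 2)
  D: 00 (length 2)
Average length = Σ p(s) × length(s) = 2.0000 bits


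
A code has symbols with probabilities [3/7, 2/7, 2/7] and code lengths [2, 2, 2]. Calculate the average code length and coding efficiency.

Average length L = Σ p_i × l_i = 2.0000 bits
Entropy H = 1.5567 bits
Efficiency η = H/L × 100% = 77.83%


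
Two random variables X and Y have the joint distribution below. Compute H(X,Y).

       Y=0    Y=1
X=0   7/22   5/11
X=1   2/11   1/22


H(X,Y) = -Σ p(x,y) log₂ p(x,y)
  p(0,0)=7/22: -0.3182 × log₂(0.3182) = 0.5257
  p(0,1)=5/11: -0.4545 × log₂(0.4545) = 0.5170
  p(1,0)=2/11: -0.1818 × log₂(0.1818) = 0.4472
  p(1,1)=1/22: -0.0455 × log₂(0.0455) = 0.2027
H(X,Y) = 1.6926 bits


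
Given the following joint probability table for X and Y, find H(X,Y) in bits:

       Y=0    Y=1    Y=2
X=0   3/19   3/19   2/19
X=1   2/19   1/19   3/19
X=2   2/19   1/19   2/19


H(X,Y) = -Σ p(x,y) log₂ p(x,y)
  p(0,0)=3/19: -0.1579 × log₂(0.1579) = 0.4205
  p(0,1)=3/19: -0.1579 × log₂(0.1579) = 0.4205
  p(0,2)=2/19: -0.1053 × log₂(0.1053) = 0.3419
  p(1,0)=2/19: -0.1053 × log₂(0.1053) = 0.3419
  p(1,1)=1/19: -0.0526 × log₂(0.0526) = 0.2236
  p(1,2)=3/19: -0.1579 × log₂(0.1579) = 0.4205
  p(2,0)=2/19: -0.1053 × log₂(0.1053) = 0.3419
  p(2,1)=1/19: -0.0526 × log₂(0.0526) = 0.2236
  p(2,2)=2/19: -0.1053 × log₂(0.1053) = 0.3419
H(X,Y) = 3.0761 bits


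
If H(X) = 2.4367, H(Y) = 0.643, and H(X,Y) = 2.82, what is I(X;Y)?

I(X;Y) = H(X) + H(Y) - H(X,Y)
I(X;Y) = 2.4367 + 0.643 - 2.82 = 0.2597 bits


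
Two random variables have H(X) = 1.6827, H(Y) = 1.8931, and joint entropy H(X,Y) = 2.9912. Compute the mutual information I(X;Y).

I(X;Y) = H(X) + H(Y) - H(X,Y)
I(X;Y) = 1.6827 + 1.8931 - 2.9912 = 0.5846 bits


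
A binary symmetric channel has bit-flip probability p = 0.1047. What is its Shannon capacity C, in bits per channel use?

For BSC with error probability p:
C = 1 - H(p) where H(p) is binary entropy
H(0.1047) = -0.1047 × log₂(0.1047) - 0.8953 × log₂(0.8953)
H(p) = 0.4837
C = 1 - 0.4837 = 0.5163 bits/use


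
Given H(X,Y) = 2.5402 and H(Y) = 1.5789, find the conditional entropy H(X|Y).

Chain rule: H(X,Y) = H(X|Y) + H(Y)
H(X|Y) = H(X,Y) - H(Y) = 2.5402 - 1.5789 = 0.9613 bits


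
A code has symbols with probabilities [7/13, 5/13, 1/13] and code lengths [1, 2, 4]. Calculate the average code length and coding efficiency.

Average length L = Σ p_i × l_i = 1.6154 bits
Entropy H = 1.2957 bits
Efficiency η = H/L × 100% = 80.21%


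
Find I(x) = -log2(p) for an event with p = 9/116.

Information content I(x) = -log₂(p(x))
I = -log₂(9/116) = -log₂(0.0776)
I = 3.6881 bits


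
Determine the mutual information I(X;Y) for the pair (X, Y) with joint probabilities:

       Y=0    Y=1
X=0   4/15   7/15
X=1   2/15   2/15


H(X) = 0.8366, H(Y) = 0.9710, H(X,Y) = 1.7968
I(X;Y) = H(X) + H(Y) - H(X,Y) = 0.0108 bits


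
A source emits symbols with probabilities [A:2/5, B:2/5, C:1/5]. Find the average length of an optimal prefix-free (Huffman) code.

Huffman tree construction:
Combine smallest probabilities repeatedly
Resulting codes:
  A: 11 (length 2)
  B: 0 (length 1)
  C: 10 (length 2)
Average length = Σ p(s) × length(s) = 1.6000 bits


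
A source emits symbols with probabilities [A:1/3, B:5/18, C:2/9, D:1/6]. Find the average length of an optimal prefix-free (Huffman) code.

Huffman tree construction:
Combine smallest probabilities repeatedly
Resulting codes:
  A: 11 (length 2)
  B: 10 (length 2)
  C: 01 (length 2)
  D: 00 (length 2)
Average length = Σ p(s) × length(s) = 2.0000 bits


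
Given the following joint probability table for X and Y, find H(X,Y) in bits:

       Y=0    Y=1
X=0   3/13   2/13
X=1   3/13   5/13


H(X,Y) = -Σ p(x,y) log₂ p(x,y)
  p(0,0)=3/13: -0.2308 × log₂(0.2308) = 0.4882
  p(0,1)=2/13: -0.1538 × log₂(0.1538) = 0.4155
  p(1,0)=3/13: -0.2308 × log₂(0.2308) = 0.4882
  p(1,1)=5/13: -0.3846 × log₂(0.3846) = 0.5302
H(X,Y) = 1.9220 bits


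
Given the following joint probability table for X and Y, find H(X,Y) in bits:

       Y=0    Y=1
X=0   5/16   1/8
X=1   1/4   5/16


H(X,Y) = -Σ p(x,y) log₂ p(x,y)
  p(0,0)=5/16: -0.3125 × log₂(0.3125) = 0.5244
  p(0,1)=1/8: -0.1250 × log₂(0.1250) = 0.3750
  p(1,0)=1/4: -0.2500 × log₂(0.2500) = 0.5000
  p(1,1)=5/16: -0.3125 × log₂(0.3125) = 0.5244
H(X,Y) = 1.9238 bits


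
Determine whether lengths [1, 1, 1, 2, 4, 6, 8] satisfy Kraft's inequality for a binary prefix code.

Kraft inequality: Σ 2^(-l_i) ≤ 1 for prefix-free code
Calculating: 2^(-1) + 2^(-1) + 2^(-1) + 2^(-2) + 2^(-4) + 2^(-6) + 2^(-8)
= 0.5 + 0.5 + 0.5 + 0.25 + 0.0625 + 0.015625 + 0.00390625
= 1.8320
Since 1.8320 > 1, prefix-free code does not exist


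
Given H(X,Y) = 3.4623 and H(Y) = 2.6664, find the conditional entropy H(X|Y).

Chain rule: H(X,Y) = H(X|Y) + H(Y)
H(X|Y) = H(X,Y) - H(Y) = 3.4623 - 2.6664 = 0.7959 bits


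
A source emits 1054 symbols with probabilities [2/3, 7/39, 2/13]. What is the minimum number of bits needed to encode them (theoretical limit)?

Entropy H = 1.2502 bits/symbol
Minimum bits = H × n = 1.2502 × 1054
= 1317.72 bits


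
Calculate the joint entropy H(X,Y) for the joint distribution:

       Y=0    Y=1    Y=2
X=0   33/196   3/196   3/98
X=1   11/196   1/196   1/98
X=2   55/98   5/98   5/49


H(X,Y) = -Σ p(x,y) log₂ p(x,y)
  p(0,0)=33/196: -0.1684 × log₂(0.1684) = 0.4328
  p(0,1)=3/196: -0.0153 × log₂(0.0153) = 0.0923
  p(0,2)=3/98: -0.0306 × log₂(0.0306) = 0.1540
  p(1,0)=11/196: -0.0561 × log₂(0.0561) = 0.2332
  p(1,1)=1/196: -0.0051 × log₂(0.0051) = 0.0389
  p(1,2)=1/98: -0.0102 × log₂(0.0102) = 0.0675
  p(2,0)=55/98: -0.5612 × log₂(0.5612) = 0.4677
  p(2,1)=5/98: -0.0510 × log₂(0.0510) = 0.2190
  p(2,2)=5/49: -0.1020 × log₂(0.1020) = 0.3360
H(X,Y) = 2.0413 bits


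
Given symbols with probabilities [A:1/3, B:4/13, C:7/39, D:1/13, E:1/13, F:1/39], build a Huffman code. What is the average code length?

Huffman tree construction:
Combine smallest probabilities repeatedly
Resulting codes:
  A: 11 (length 2)
  B: 10 (length 2)
  C: 00 (length 2)
  D: 0111 (length 4)
  E: 010 (length 3)
  F: 0110 (length 4)
Average length = Σ p(s) × length(s) = 2.2821 bits


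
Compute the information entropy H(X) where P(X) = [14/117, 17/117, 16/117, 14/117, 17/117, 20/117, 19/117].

H(X) = -Σ p(x) log₂ p(x)
  -14/117 × log₂(14/117) = 0.3665
  -17/117 × log₂(17/117) = 0.4044
  -16/117 × log₂(16/117) = 0.3925
  -14/117 × log₂(14/117) = 0.3665
  -17/117 × log₂(17/117) = 0.4044
  -20/117 × log₂(20/117) = 0.4356
  -19/117 × log₂(19/117) = 0.4259
H(X) = 2.7958 bits


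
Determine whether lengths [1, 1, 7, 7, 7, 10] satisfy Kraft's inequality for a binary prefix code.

Kraft inequality: Σ 2^(-l_i) ≤ 1 for prefix-free code
Calculating: 2^(-1) + 2^(-1) + 2^(-7) + 2^(-7) + 2^(-7) + 2^(-10)
= 0.5 + 0.5 + 0.0078125 + 0.0078125 + 0.0078125 + 0.0009765625
= 1.0244
Since 1.0244 > 1, prefix-free code does not exist


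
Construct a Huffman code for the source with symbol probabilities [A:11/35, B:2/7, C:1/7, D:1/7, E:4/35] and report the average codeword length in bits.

Huffman tree construction:
Combine smallest probabilities repeatedly
Resulting codes:
  A: 11 (length 2)
  B: 10 (length 2)
  C: 011 (length 3)
  D: 00 (length 2)
  E: 010 (length 3)
Average length = Σ p(s) × length(s) = 2.2571 bits


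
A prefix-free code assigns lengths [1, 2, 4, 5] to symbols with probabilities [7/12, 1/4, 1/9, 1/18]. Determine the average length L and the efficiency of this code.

Average length L = Σ p_i × l_i = 1.8056 bits
Entropy H = 1.5375 bits
Efficiency η = H/L × 100% = 85.15%


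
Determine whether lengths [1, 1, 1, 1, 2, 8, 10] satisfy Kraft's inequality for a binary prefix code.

Kraft inequality: Σ 2^(-l_i) ≤ 1 for prefix-free code
Calculating: 2^(-1) + 2^(-1) + 2^(-1) + 2^(-1) + 2^(-2) + 2^(-8) + 2^(-10)
= 0.5 + 0.5 + 0.5 + 0.5 + 0.25 + 0.00390625 + 0.0009765625
= 2.2549
Since 2.2549 > 1, prefix-free code does not exist


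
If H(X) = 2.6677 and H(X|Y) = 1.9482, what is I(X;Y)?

I(X;Y) = H(X) - H(X|Y)
I(X;Y) = 2.6677 - 1.9482 = 0.7195 bits
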